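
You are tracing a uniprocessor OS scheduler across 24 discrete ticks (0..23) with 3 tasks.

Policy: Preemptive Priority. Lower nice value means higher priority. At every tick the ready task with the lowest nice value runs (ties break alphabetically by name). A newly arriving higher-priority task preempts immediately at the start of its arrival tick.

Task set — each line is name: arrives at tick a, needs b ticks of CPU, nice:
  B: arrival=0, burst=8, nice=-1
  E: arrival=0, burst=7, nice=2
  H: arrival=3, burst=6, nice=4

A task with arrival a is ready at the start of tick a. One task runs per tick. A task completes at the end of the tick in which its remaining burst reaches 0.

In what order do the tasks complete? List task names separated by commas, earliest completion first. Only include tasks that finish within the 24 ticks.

t=0: ready={B,E} → run B
t=1: ready={B,E} → run B
t=2: ready={B,E} → run B
t=3: ready={B,E,H} → run B
t=4: ready={B,E,H} → run B
t=5: ready={B,E,H} → run B
t=6: ready={B,E,H} → run B
t=7: ready={B,E,H} → run B
t=8: ready={E,H} → run E
t=9: ready={E,H} → run E
t=10: ready={E,H} → run E
t=11: ready={E,H} → run E
t=12: ready={E,H} → run E
t=13: ready={E,H} → run E
t=14: ready={E,H} → run E
t=15: ready={H} → run H
t=16: ready={H} → run H
t=17: ready={H} → run H
t=18: ready={H} → run H
t=19: ready={H} → run H
t=20: ready={H} → run H
t=21: (idle)
t=22: (idle)
t=23: (idle)

completion order = B, E, H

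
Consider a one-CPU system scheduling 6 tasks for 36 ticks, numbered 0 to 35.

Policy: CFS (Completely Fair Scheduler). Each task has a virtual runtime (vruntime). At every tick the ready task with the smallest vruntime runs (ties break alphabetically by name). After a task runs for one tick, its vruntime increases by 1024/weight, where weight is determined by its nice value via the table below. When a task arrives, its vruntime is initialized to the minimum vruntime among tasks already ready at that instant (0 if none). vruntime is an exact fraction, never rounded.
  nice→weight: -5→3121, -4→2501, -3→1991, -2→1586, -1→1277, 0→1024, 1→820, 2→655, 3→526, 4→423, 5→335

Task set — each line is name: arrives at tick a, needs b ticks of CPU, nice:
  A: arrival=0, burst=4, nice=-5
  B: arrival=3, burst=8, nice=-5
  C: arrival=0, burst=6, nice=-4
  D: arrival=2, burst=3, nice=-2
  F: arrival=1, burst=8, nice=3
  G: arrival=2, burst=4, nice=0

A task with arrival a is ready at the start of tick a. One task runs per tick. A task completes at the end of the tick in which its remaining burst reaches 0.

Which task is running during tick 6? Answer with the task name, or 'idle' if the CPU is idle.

t=0: vr[A=0 C=0] → run A
t=1: vr[A=1024/3121 C=0 F=0] → run C
t=2: vr[A=1024/3121 C=1024/2501 D=0 F=0 G=0] → run D
t=3: vr[A=1024/3121 B=0 C=1024/2501 D=512/793 F=0 G=0] → run B
t=4: vr[A=1024/3121 B=1024/3121 C=1024/2501 D=512/793 F=0 G=0] → run F
t=5: vr[A=1024/3121 B=1024/3121 C=1024/2501 D=512/793 F=512/263 G=0] → run G
t=6: vr[A=1024/3121 B=1024/3121 C=1024/2501 D=512/793 F=512/263 G=1] → run A
t=7: vr[A=2048/3121 B=1024/3121 C=1024/2501 D=512/793 F=512/263 G=1] → run B
t=8: vr[A=2048/3121 B=2048/3121 C=1024/2501 D=512/793 F=512/263 G=1] → run C
t=9: vr[A=2048/3121 B=2048/3121 C=2048/2501 D=512/793 F=512/263 G=1] → run D
t=10: vr[A=2048/3121 B=2048/3121 C=2048/2501 D=1024/793 F=512/263 G=1] → run A
t=11: vr[A=3072/3121 B=2048/3121 C=2048/2501 D=1024/793 F=512/263 G=1] → run B
t=12: vr[A=3072/3121 B=3072/3121 C=2048/2501 D=1024/793 F=512/263 G=1] → run C
t=13: vr[A=3072/3121 B=3072/3121 C=3072/2501 D=1024/793 F=512/263 G=1] → run A
t=14: vr[B=3072/3121 C=3072/2501 D=1024/793 F=512/263 G=1] → run B
t=15: vr[B=4096/3121 C=3072/2501 D=1024/793 F=512/263 G=1] → run G
t=16: vr[B=4096/3121 C=3072/2501 D=1024/793 F=512/263 G=2] → run C
t=17: vr[B=4096/3121 C=4096/2501 D=1024/793 F=512/263 G=2] → run D
t=18: vr[B=4096/3121 C=4096/2501 F=512/263 G=2] → run B
t=19: vr[B=5120/3121 C=4096/2501 F=512/263 G=2] → run C
t=20: vr[B=5120/3121 C=5120/2501 F=512/263 G=2] → run B
t=21: vr[B=6144/3121 C=5120/2501 F=512/263 G=2] → run F
t=22: vr[B=6144/3121 C=5120/2501 F=1024/263 G=2] → run B
t=23: vr[B=7168/3121 C=5120/2501 F=1024/263 G=2] → run G
t=24: vr[B=7168/3121 C=5120/2501 F=1024/263 G=3] → run C
t=25: vr[B=7168/3121 F=1024/263 G=3] → run B
t=26: vr[F=1024/263 G=3] → run G
t=27: vr[F=1024/263] → run F
t=28: vr[F=1536/263] → run F
t=29: vr[F=2048/263] → run F
t=30: vr[F=2560/263] → run F
t=31: vr[F=3072/263] → run F
t=32: vr[F=3584/263] → run F
t=33: (idle)
t=34: (idle)
t=35: (idle)

running at tick 6 = A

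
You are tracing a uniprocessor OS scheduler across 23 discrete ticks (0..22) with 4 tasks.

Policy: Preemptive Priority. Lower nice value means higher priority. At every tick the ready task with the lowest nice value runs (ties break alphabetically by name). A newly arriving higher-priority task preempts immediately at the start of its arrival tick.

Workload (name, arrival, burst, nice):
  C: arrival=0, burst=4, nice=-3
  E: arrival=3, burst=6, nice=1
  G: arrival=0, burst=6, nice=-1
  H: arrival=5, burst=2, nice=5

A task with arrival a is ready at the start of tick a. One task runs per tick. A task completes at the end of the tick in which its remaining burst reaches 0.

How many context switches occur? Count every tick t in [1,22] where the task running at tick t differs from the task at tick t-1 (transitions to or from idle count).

context switches = 4

t=0: ready={C,G} → run C
t=1: ready={C,G} → run C
t=2: ready={C,G} → run C
t=3: ready={C,E,G} → run C
t=4: ready={E,G} → run G
t=5: ready={E,G,H} → run G
t=6: ready={E,G,H} → run G
t=7: ready={E,G,H} → run G
t=8: ready={E,G,H} → run G
t=9: ready={E,G,H} → run G
t=10: ready={E,H} → run E
t=11: ready={E,H} → run E
t=12: ready={E,H} → run E
t=13: ready={E,H} → run E
t=14: ready={E,H} → run E
t=15: ready={E,H} → run E
t=16: ready={H} → run H
t=17: ready={H} → run H
t=18: (idle)
t=19: (idle)
t=20: (idle)
t=21: (idle)
t=22: (idle)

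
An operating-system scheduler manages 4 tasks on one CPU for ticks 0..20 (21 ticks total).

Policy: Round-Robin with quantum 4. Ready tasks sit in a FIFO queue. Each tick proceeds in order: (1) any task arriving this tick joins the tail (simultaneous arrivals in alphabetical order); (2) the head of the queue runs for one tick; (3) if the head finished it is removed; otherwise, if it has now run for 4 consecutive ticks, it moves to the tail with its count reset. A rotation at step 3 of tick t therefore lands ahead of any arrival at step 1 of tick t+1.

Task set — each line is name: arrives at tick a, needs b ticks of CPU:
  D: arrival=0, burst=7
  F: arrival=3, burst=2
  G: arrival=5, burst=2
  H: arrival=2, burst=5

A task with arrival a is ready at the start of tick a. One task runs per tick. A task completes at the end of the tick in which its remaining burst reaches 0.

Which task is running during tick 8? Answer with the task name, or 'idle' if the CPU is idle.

running at tick 8 = F

t=0: queue=[D] q_used=0 → run D
t=1: queue=[D] q_used=1 → run D
t=2: queue=[D,H] q_used=2 → run D
t=3: queue=[D,H,F] q_used=3 → run D
t=4: queue=[H,F,D] q_used=0 → run H
t=5: queue=[H,F,D,G] q_used=1 → run H
t=6: queue=[H,F,D,G] q_used=2 → run H
t=7: queue=[H,F,D,G] q_used=3 → run H
t=8: queue=[F,D,G,H] q_used=0 → run F
t=9: queue=[F,D,G,H] q_used=1 → run F
t=10: queue=[D,G,H] q_used=0 → run D
t=11: queue=[D,G,H] q_used=1 → run D
t=12: queue=[D,G,H] q_used=2 → run D
t=13: queue=[G,H] q_used=0 → run G
t=14: queue=[G,H] q_used=1 → run G
t=15: queue=[H] q_used=0 → run H
t=16: (idle)
t=17: (idle)
t=18: (idle)
t=19: (idle)
t=20: (idle)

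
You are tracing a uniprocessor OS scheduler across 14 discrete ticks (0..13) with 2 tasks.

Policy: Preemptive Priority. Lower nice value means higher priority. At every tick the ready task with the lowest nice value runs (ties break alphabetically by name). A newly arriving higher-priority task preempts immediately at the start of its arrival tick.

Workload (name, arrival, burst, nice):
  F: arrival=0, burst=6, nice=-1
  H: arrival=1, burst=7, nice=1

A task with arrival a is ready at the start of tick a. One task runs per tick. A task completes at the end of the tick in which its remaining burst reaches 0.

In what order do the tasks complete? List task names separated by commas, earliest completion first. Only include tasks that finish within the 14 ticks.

completion order = F, H

t=0: ready={F} → run F
t=1: ready={F,H} → run F
t=2: ready={F,H} → run F
t=3: ready={F,H} → run F
t=4: ready={F,H} → run F
t=5: ready={F,H} → run F
t=6: ready={H} → run H
t=7: ready={H} → run H
t=8: ready={H} → run H
t=9: ready={H} → run H
t=10: ready={H} → run H
t=11: ready={H} → run H
t=12: ready={H} → run H
t=13: (idle)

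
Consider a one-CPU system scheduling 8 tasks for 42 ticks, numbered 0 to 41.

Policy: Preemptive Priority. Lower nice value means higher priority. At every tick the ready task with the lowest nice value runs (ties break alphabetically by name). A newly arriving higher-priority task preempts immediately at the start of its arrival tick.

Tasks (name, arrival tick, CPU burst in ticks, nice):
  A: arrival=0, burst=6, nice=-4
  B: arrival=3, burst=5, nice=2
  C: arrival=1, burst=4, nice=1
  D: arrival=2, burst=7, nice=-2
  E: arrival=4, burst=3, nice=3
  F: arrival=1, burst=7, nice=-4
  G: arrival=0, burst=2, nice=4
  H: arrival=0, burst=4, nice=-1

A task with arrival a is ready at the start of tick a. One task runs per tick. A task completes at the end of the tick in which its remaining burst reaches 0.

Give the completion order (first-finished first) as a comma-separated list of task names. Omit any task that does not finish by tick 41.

completion order = A, F, D, H, C, B, E, G

t=0: ready={A,G,H} → run A
t=1: ready={A,C,F,G,H} → run A
t=2: ready={A,C,D,F,G,H} → run A
t=3: ready={A,B,C,D,F,G,H} → run A
t=4: ready={A,B,C,D,E,F,G,H} → run A
t=5: ready={A,B,C,D,E,F,G,H} → run A
t=6: ready={B,C,D,E,F,G,H} → run F
t=7: ready={B,C,D,E,F,G,H} → run F
t=8: ready={B,C,D,E,F,G,H} → run F
t=9: ready={B,C,D,E,F,G,H} → run F
t=10: ready={B,C,D,E,F,G,H} → run F
t=11: ready={B,C,D,E,F,G,H} → run F
t=12: ready={B,C,D,E,F,G,H} → run F
t=13: ready={B,C,D,E,G,H} → run D
t=14: ready={B,C,D,E,G,H} → run D
t=15: ready={B,C,D,E,G,H} → run D
t=16: ready={B,C,D,E,G,H} → run D
t=17: ready={B,C,D,E,G,H} → run D
t=18: ready={B,C,D,E,G,H} → run D
t=19: ready={B,C,D,E,G,H} → run D
t=20: ready={B,C,E,G,H} → run H
t=21: ready={B,C,E,G,H} → run H
t=22: ready={B,C,E,G,H} → run H
t=23: ready={B,C,E,G,H} → run H
t=24: ready={B,C,E,G} → run C
t=25: ready={B,C,E,G} → run C
t=26: ready={B,C,E,G} → run C
t=27: ready={B,C,E,G} → run C
t=28: ready={B,E,G} → run B
t=29: ready={B,E,G} → run B
t=30: ready={B,E,G} → run B
t=31: ready={B,E,G} → run B
t=32: ready={B,E,G} → run B
t=33: ready={E,G} → run E
t=34: ready={E,G} → run E
t=35: ready={E,G} → run E
t=36: ready={G} → run G
t=37: ready={G} → run G
t=38: (idle)
t=39: (idle)
t=40: (idle)
t=41: (idle)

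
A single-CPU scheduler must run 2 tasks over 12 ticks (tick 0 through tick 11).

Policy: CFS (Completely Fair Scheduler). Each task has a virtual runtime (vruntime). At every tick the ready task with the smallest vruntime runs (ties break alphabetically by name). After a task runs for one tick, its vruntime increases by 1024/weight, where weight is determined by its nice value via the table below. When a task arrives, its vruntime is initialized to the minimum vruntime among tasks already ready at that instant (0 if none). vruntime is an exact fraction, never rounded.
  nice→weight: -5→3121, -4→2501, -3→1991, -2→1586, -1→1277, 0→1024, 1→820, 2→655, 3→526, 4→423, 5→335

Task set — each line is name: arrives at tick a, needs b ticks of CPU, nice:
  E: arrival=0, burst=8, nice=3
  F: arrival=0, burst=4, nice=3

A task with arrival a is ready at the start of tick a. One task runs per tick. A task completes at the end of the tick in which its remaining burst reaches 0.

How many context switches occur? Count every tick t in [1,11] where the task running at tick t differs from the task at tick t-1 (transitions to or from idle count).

t=0: vr[E=0 F=0] → run E
t=1: vr[E=512/263 F=0] → run F
t=2: vr[E=512/263 F=512/263] → run E
t=3: vr[E=1024/263 F=512/263] → run F
t=4: vr[E=1024/263 F=1024/263] → run E
t=5: vr[E=1536/263 F=1024/263] → run F
t=6: vr[E=1536/263 F=1536/263] → run E
t=7: vr[E=2048/263 F=1536/263] → run F
t=8: vr[E=2048/263] → run E
t=9: vr[E=2560/263] → run E
t=10: vr[E=3072/263] → run E
t=11: vr[E=3584/263] → run E

context switches = 8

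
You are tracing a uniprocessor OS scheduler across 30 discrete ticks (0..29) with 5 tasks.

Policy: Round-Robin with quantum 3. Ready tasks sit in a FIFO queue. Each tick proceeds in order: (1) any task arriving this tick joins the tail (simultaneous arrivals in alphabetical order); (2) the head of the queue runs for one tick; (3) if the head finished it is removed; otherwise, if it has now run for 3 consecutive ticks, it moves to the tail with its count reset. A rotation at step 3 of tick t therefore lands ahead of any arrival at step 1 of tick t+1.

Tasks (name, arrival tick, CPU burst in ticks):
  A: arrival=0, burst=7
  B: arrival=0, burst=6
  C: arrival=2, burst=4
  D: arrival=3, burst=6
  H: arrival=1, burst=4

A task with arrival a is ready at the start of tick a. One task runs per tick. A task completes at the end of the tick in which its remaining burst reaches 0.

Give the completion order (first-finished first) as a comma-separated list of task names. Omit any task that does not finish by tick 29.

completion order = B, H, C, A, D

t=0: queue=[A,B] q_used=0 → run A
t=1: queue=[A,B,H] q_used=1 → run A
t=2: queue=[A,B,H,C] q_used=2 → run A
t=3: queue=[B,H,C,A,D] q_used=0 → run B
t=4: queue=[B,H,C,A,D] q_used=1 → run B
t=5: queue=[B,H,C,A,D] q_used=2 → run B
t=6: queue=[H,C,A,D,B] q_used=0 → run H
t=7: queue=[H,C,A,D,B] q_used=1 → run H
t=8: queue=[H,C,A,D,B] q_used=2 → run H
t=9: queue=[C,A,D,B,H] q_used=0 → run C
t=10: queue=[C,A,D,B,H] q_used=1 → run C
t=11: queue=[C,A,D,B,H] q_used=2 → run C
t=12: queue=[A,D,B,H,C] q_used=0 → run A
t=13: queue=[A,D,B,H,C] q_used=1 → run A
t=14: queue=[A,D,B,H,C] q_used=2 → run A
t=15: queue=[D,B,H,C,A] q_used=0 → run D
t=16: queue=[D,B,H,C,A] q_used=1 → run D
t=17: queue=[D,B,H,C,A] q_used=2 → run D
t=18: queue=[B,H,C,A,D] q_used=0 → run B
t=19: queue=[B,H,C,A,D] q_used=1 → run B
t=20: queue=[B,H,C,A,D] q_used=2 → run B
t=21: queue=[H,C,A,D] q_used=0 → run H
t=22: queue=[C,A,D] q_used=0 → run C
t=23: queue=[A,D] q_used=0 → run A
t=24: queue=[D] q_used=0 → run D
t=25: queue=[D] q_used=1 → run D
t=26: queue=[D] q_used=2 → run D
t=27: (idle)
t=28: (idle)
t=29: (idle)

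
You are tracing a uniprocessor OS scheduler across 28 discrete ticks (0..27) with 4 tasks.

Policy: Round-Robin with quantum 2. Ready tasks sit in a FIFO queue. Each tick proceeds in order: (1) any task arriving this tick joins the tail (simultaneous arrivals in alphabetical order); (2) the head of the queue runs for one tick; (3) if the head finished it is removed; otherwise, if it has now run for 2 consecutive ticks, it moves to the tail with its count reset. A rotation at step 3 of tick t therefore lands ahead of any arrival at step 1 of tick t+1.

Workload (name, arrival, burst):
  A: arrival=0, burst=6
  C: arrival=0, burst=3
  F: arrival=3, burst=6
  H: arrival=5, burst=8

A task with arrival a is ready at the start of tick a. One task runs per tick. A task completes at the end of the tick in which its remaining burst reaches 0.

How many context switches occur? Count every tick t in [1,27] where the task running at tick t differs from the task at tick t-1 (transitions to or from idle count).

t=0: queue=[A,C] q_used=0 → run A
t=1: queue=[A,C] q_used=1 → run A
t=2: queue=[C,A] q_used=0 → run C
t=3: queue=[C,A,F] q_used=1 → run C
t=4: queue=[A,F,C] q_used=0 → run A
t=5: queue=[A,F,C,H] q_used=1 → run A
t=6: queue=[F,C,H,A] q_used=0 → run F
t=7: queue=[F,C,H,A] q_used=1 → run F
t=8: queue=[C,H,A,F] q_used=0 → run C
t=9: queue=[H,A,F] q_used=0 → run H
t=10: queue=[H,A,F] q_used=1 → run H
t=11: queue=[A,F,H] q_used=0 → run A
t=12: queue=[A,F,H] q_used=1 → run A
t=13: queue=[F,H] q_used=0 → run F
t=14: queue=[F,H] q_used=1 → run F
t=15: queue=[H,F] q_used=0 → run H
t=16: queue=[H,F] q_used=1 → run H
t=17: queue=[F,H] q_used=0 → run F
t=18: queue=[F,H] q_used=1 → run F
t=19: queue=[H] q_used=0 → run H
t=20: queue=[H] q_used=1 → run H
t=21: queue=[H] q_used=0 → run H
t=22: queue=[H] q_used=1 → run H
t=23: (idle)
t=24: (idle)
t=25: (idle)
t=26: (idle)
t=27: (idle)

context switches = 11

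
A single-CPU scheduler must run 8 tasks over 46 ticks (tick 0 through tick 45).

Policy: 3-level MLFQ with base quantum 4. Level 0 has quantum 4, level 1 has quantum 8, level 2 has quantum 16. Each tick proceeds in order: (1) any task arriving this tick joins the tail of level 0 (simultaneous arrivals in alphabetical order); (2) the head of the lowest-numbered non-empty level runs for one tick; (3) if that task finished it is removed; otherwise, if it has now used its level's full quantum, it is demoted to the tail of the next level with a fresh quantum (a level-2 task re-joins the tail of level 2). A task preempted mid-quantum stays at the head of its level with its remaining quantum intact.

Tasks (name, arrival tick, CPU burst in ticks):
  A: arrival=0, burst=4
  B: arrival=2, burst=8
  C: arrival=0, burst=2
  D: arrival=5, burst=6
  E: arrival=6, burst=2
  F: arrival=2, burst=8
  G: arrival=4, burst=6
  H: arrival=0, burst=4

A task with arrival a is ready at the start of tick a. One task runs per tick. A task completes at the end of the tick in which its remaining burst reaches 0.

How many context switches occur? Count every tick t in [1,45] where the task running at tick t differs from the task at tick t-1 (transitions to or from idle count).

context switches = 12

t=0: L0/L1/L2 = ACH/-/- → run A
t=1: L0/L1/L2 = ACH/-/- → run A
t=2: L0/L1/L2 = ACHBF/-/- → run A
t=3: L0/L1/L2 = ACHBF/-/- → run A
t=4: L0/L1/L2 = CHBFG/-/- → run C
t=5: L0/L1/L2 = CHBFGD/-/- → run C
t=6: L0/L1/L2 = HBFGDE/-/- → run H
t=7: L0/L1/L2 = HBFGDE/-/- → run H
t=8: L0/L1/L2 = HBFGDE/-/- → run H
t=9: L0/L1/L2 = HBFGDE/-/- → run H
t=10: L0/L1/L2 = BFGDE/-/- → run B
t=11: L0/L1/L2 = BFGDE/-/- → run B
t=12: L0/L1/L2 = BFGDE/-/- → run B
t=13: L0/L1/L2 = BFGDE/-/- → run B
t=14: L0/L1/L2 = FGDE/B/- → run F
t=15: L0/L1/L2 = FGDE/B/- → run F
t=16: L0/L1/L2 = FGDE/B/- → run F
t=17: L0/L1/L2 = FGDE/B/- → run F
t=18: L0/L1/L2 = GDE/BF/- → run G
t=19: L0/L1/L2 = GDE/BF/- → run G
t=20: L0/L1/L2 = GDE/BF/- → run G
t=21: L0/L1/L2 = GDE/BF/- → run G
t=22: L0/L1/L2 = DE/BFG/- → run D
t=23: L0/L1/L2 = DE/BFG/- → run D
t=24: L0/L1/L2 = DE/BFG/- → run D
t=25: L0/L1/L2 = DE/BFG/- → run D
t=26: L0/L1/L2 = E/BFGD/- → run E
t=27: L0/L1/L2 = E/BFGD/- → run E
t=28: L0/L1/L2 = -/BFGD/- → run B
t=29: L0/L1/L2 = -/BFGD/- → run B
t=30: L0/L1/L2 = -/BFGD/- → run B
t=31: L0/L1/L2 = -/BFGD/- → run B
t=32: L0/L1/L2 = -/FGD/- → run F
t=33: L0/L1/L2 = -/FGD/- → run F
t=34: L0/L1/L2 = -/FGD/- → run F
t=35: L0/L1/L2 = -/FGD/- → run F
t=36: L0/L1/L2 = -/GD/- → run G
t=37: L0/L1/L2 = -/GD/- → run G
t=38: L0/L1/L2 = -/D/- → run D
t=39: L0/L1/L2 = -/D/- → run D
t=40: (idle)
t=41: (idle)
t=42: (idle)
t=43: (idle)
t=44: (idle)
t=45: (idle)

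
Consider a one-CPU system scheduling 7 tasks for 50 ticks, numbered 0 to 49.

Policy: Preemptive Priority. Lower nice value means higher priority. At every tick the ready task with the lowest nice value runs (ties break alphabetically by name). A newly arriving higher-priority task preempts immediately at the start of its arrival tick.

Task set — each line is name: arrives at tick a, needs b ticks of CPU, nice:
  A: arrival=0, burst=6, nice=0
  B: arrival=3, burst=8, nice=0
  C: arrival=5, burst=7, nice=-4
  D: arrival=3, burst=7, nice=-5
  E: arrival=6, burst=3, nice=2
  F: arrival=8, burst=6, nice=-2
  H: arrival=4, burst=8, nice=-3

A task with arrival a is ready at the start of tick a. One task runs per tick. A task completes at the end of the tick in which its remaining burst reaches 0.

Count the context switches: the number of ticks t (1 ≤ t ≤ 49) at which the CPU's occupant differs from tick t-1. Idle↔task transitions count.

t=0: ready={A} → run A
t=1: ready={A} → run A
t=2: ready={A} → run A
t=3: ready={A,B,D} → run D
t=4: ready={A,B,D,H} → run D
t=5: ready={A,B,C,D,H} → run D
t=6: ready={A,B,C,D,E,H} → run D
t=7: ready={A,B,C,D,E,H} → run D
t=8: ready={A,B,C,D,E,F,H} → run D
t=9: ready={A,B,C,D,E,F,H} → run D
t=10: ready={A,B,C,E,F,H} → run C
t=11: ready={A,B,C,E,F,H} → run C
t=12: ready={A,B,C,E,F,H} → run C
t=13: ready={A,B,C,E,F,H} → run C
t=14: ready={A,B,C,E,F,H} → run C
t=15: ready={A,B,C,E,F,H} → run C
t=16: ready={A,B,C,E,F,H} → run C
t=17: ready={A,B,E,F,H} → run H
t=18: ready={A,B,E,F,H} → run H
t=19: ready={A,B,E,F,H} → run H
t=20: ready={A,B,E,F,H} → run H
t=21: ready={A,B,E,F,H} → run H
t=22: ready={A,B,E,F,H} → run H
t=23: ready={A,B,E,F,H} → run H
t=24: ready={A,B,E,F,H} → run H
t=25: ready={A,B,E,F} → run F
t=26: ready={A,B,E,F} → run F
t=27: ready={A,B,E,F} → run F
t=28: ready={A,B,E,F} → run F
t=29: ready={A,B,E,F} → run F
t=30: ready={A,B,E,F} → run F
t=31: ready={A,B,E} → run A
t=32: ready={A,B,E} → run A
t=33: ready={A,B,E} → run A
t=34: ready={B,E} → run B
t=35: ready={B,E} → run B
t=36: ready={B,E} → run B
t=37: ready={B,E} → run B
t=38: ready={B,E} → run B
t=39: ready={B,E} → run B
t=40: ready={B,E} → run B
t=41: ready={B,E} → run B
t=42: ready={E} → run E
t=43: ready={E} → run E
t=44: ready={E} → run E
t=45: (idle)
t=46: (idle)
t=47: (idle)
t=48: (idle)
t=49: (idle)

context switches = 8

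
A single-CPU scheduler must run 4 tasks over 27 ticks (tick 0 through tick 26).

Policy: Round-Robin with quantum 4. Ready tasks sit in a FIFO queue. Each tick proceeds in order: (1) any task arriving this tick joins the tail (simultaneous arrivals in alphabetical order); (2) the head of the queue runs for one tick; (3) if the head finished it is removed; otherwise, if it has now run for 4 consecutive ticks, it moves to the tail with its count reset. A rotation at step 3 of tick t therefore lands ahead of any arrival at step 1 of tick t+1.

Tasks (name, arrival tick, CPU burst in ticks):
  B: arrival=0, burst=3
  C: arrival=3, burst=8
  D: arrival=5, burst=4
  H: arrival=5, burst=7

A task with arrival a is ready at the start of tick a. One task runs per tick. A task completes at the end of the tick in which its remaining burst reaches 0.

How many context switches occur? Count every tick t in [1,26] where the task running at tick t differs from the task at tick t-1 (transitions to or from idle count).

t=0: queue=[B] q_used=0 → run B
t=1: queue=[B] q_used=1 → run B
t=2: queue=[B] q_used=2 → run B
t=3: queue=[C] q_used=0 → run C
t=4: queue=[C] q_used=1 → run C
t=5: queue=[C,D,H] q_used=2 → run C
t=6: queue=[C,D,H] q_used=3 → run C
t=7: queue=[D,H,C] q_used=0 → run D
t=8: queue=[D,H,C] q_used=1 → run D
t=9: queue=[D,H,C] q_used=2 → run D
t=10: queue=[D,H,C] q_used=3 → run D
t=11: queue=[H,C] q_used=0 → run H
t=12: queue=[H,C] q_used=1 → run H
t=13: queue=[H,C] q_used=2 → run H
t=14: queue=[H,C] q_used=3 → run H
t=15: queue=[C,H] q_used=0 → run C
t=16: queue=[C,H] q_used=1 → run C
t=17: queue=[C,H] q_used=2 → run C
t=18: queue=[C,H] q_used=3 → run C
t=19: queue=[H] q_used=0 → run H
t=20: queue=[H] q_used=1 → run H
t=21: queue=[H] q_used=2 → run H
t=22: (idle)
t=23: (idle)
t=24: (idle)
t=25: (idle)
t=26: (idle)

context switches = 6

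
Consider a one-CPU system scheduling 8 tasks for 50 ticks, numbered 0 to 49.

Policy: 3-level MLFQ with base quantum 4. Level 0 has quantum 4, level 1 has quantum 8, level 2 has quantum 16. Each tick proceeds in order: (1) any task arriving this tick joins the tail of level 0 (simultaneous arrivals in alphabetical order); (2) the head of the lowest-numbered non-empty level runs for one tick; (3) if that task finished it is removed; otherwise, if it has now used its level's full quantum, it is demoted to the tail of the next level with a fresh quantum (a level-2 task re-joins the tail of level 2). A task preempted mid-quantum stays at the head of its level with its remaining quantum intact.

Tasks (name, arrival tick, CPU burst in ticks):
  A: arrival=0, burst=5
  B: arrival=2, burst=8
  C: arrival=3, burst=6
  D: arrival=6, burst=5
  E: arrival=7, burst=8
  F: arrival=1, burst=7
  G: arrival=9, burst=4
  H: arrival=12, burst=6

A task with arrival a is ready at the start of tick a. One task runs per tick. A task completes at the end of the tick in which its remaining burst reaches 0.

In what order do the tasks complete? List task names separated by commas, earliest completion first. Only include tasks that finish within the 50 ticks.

t=0: L0/L1/L2 = A/-/- → run A
t=1: L0/L1/L2 = AF/-/- → run A
t=2: L0/L1/L2 = AFB/-/- → run A
t=3: L0/L1/L2 = AFBC/-/- → run A
t=4: L0/L1/L2 = FBC/A/- → run F
t=5: L0/L1/L2 = FBC/A/- → run F
t=6: L0/L1/L2 = FBCD/A/- → run F
t=7: L0/L1/L2 = FBCDE/A/- → run F
t=8: L0/L1/L2 = BCDE/AF/- → run B
t=9: L0/L1/L2 = BCDEG/AF/- → run B
t=10: L0/L1/L2 = BCDEG/AF/- → run B
t=11: L0/L1/L2 = BCDEG/AF/- → run B
t=12: L0/L1/L2 = CDEGH/AFB/- → run C
t=13: L0/L1/L2 = CDEGH/AFB/- → run C
t=14: L0/L1/L2 = CDEGH/AFB/- → run C
t=15: L0/L1/L2 = CDEGH/AFB/- → run C
t=16: L0/L1/L2 = DEGH/AFBC/- → run D
t=17: L0/L1/L2 = DEGH/AFBC/- → run D
t=18: L0/L1/L2 = DEGH/AFBC/- → run D
t=19: L0/L1/L2 = DEGH/AFBC/- → run D
t=20: L0/L1/L2 = EGH/AFBCD/- → run E
t=21: L0/L1/L2 = EGH/AFBCD/- → run E
t=22: L0/L1/L2 = EGH/AFBCD/- → run E
t=23: L0/L1/L2 = EGH/AFBCD/- → run E
t=24: L0/L1/L2 = GH/AFBCDE/- → run G
t=25: L0/L1/L2 = GH/AFBCDE/- → run G
t=26: L0/L1/L2 = GH/AFBCDE/- → run G
t=27: L0/L1/L2 = GH/AFBCDE/- → run G
t=28: L0/L1/L2 = H/AFBCDE/- → run H
t=29: L0/L1/L2 = H/AFBCDE/- → run H
t=30: L0/L1/L2 = H/AFBCDE/- → run H
t=31: L0/L1/L2 = H/AFBCDE/- → run H
t=32: L0/L1/L2 = -/AFBCDEH/- → run A
t=33: L0/L1/L2 = -/FBCDEH/- → run F
t=34: L0/L1/L2 = -/FBCDEH/- → run F
t=35: L0/L1/L2 = -/FBCDEH/- → run F
t=36: L0/L1/L2 = -/BCDEH/- → run B
t=37: L0/L1/L2 = -/BCDEH/- → run B
t=38: L0/L1/L2 = -/BCDEH/- → run B
t=39: L0/L1/L2 = -/BCDEH/- → run B
t=40: L0/L1/L2 = -/CDEH/- → run C
t=41: L0/L1/L2 = -/CDEH/- → run C
t=42: L0/L1/L2 = -/DEH/- → run D
t=43: L0/L1/L2 = -/EH/- → run E
t=44: L0/L1/L2 = -/EH/- → run E
t=45: L0/L1/L2 = -/EH/- → run E
t=46: L0/L1/L2 = -/EH/- → run E
t=47: L0/L1/L2 = -/H/- → run H
t=48: L0/L1/L2 = -/H/- → run H
t=49: (idle)

completion order = G, A, F, B, C, D, E, H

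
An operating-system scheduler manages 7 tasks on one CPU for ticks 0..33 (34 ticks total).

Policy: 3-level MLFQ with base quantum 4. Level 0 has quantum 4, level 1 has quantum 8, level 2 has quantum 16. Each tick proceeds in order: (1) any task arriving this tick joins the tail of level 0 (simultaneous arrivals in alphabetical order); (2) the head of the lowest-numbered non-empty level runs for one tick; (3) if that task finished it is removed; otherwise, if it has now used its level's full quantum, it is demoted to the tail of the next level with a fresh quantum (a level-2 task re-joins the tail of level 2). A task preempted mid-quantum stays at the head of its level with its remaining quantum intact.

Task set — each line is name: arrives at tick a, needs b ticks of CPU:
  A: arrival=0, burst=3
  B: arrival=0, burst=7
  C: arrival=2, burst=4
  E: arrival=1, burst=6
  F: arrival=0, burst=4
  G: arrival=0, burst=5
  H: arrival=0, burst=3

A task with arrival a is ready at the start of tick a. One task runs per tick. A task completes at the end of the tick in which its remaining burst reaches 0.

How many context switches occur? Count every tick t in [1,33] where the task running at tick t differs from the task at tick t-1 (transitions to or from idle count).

t=0: L0/L1/L2 = ABFGH/-/- → run A
t=1: L0/L1/L2 = ABFGHE/-/- → run A
t=2: L0/L1/L2 = ABFGHEC/-/- → run A
t=3: L0/L1/L2 = BFGHEC/-/- → run B
t=4: L0/L1/L2 = BFGHEC/-/- → run B
t=5: L0/L1/L2 = BFGHEC/-/- → run B
t=6: L0/L1/L2 = BFGHEC/-/- → run B
t=7: L0/L1/L2 = FGHEC/B/- → run F
t=8: L0/L1/L2 = FGHEC/B/- → run F
t=9: L0/L1/L2 = FGHEC/B/- → run F
t=10: L0/L1/L2 = FGHEC/B/- → run F
t=11: L0/L1/L2 = GHEC/B/- → run G
t=12: L0/L1/L2 = GHEC/B/- → run G
t=13: L0/L1/L2 = GHEC/B/- → run G
t=14: L0/L1/L2 = GHEC/B/- → run G
t=15: L0/L1/L2 = HEC/BG/- → run H
t=16: L0/L1/L2 = HEC/BG/- → run H
t=17: L0/L1/L2 = HEC/BG/- → run H
t=18: L0/L1/L2 = EC/BG/- → run E
t=19: L0/L1/L2 = EC/BG/- → run E
t=20: L0/L1/L2 = EC/BG/- → run E
t=21: L0/L1/L2 = EC/BG/- → run E
t=22: L0/L1/L2 = C/BGE/- → run C
t=23: L0/L1/L2 = C/BGE/- → run C
t=24: L0/L1/L2 = C/BGE/- → run C
t=25: L0/L1/L2 = C/BGE/- → run C
t=26: L0/L1/L2 = -/BGE/- → run B
t=27: L0/L1/L2 = -/BGE/- → run B
t=28: L0/L1/L2 = -/BGE/- → run B
t=29: L0/L1/L2 = -/GE/- → run G
t=30: L0/L1/L2 = -/E/- → run E
t=31: L0/L1/L2 = -/E/- → run E
t=32: (idle)
t=33: (idle)

context switches = 10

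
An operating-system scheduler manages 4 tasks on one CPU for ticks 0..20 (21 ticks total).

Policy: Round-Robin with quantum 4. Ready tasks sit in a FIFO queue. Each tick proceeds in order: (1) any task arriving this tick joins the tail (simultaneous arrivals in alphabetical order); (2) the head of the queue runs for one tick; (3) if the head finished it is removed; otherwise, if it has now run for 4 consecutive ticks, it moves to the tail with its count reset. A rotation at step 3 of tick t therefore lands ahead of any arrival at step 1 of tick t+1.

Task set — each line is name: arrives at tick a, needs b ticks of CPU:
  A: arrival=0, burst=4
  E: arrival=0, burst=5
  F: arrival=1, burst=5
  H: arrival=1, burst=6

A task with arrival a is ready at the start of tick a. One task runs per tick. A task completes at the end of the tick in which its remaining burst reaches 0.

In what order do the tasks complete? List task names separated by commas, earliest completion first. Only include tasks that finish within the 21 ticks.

completion order = A, E, F, H

t=0: queue=[A,E] q_used=0 → run A
t=1: queue=[A,E,F,H] q_used=1 → run A
t=2: queue=[A,E,F,H] q_used=2 → run A
t=3: queue=[A,E,F,H] q_used=3 → run A
t=4: queue=[E,F,H] q_used=0 → run E
t=5: queue=[E,F,H] q_used=1 → run E
t=6: queue=[E,F,H] q_used=2 → run E
t=7: queue=[E,F,H] q_used=3 → run E
t=8: queue=[F,H,E] q_used=0 → run F
t=9: queue=[F,H,E] q_used=1 → run F
t=10: queue=[F,H,E] q_used=2 → run F
t=11: queue=[F,H,E] q_used=3 → run F
t=12: queue=[H,E,F] q_used=0 → run H
t=13: queue=[H,E,F] q_used=1 → run H
t=14: queue=[H,E,F] q_used=2 → run H
t=15: queue=[H,E,F] q_used=3 → run H
t=16: queue=[E,F,H] q_used=0 → run E
t=17: queue=[F,H] q_used=0 → run F
t=18: queue=[H] q_used=0 → run H
t=19: queue=[H] q_used=1 → run H
t=20: (idle)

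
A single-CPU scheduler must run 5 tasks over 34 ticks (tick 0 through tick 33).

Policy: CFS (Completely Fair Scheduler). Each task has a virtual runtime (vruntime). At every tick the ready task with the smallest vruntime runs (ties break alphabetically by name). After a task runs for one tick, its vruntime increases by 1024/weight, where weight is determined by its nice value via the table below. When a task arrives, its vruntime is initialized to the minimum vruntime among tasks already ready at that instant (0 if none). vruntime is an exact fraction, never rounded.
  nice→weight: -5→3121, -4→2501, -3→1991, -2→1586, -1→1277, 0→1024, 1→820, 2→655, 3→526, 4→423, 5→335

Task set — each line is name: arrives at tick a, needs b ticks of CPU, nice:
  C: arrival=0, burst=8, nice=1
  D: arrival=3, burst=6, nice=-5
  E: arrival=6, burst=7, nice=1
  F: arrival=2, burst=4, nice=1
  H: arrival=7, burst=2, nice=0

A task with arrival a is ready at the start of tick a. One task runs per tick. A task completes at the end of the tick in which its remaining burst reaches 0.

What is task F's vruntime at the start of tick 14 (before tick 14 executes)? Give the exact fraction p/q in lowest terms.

vruntime(F, start of tick 14) = 1024/205

t=0: vr[C=0] → run C
t=1: vr[C=256/205] → run C
t=2: vr[C=512/205 F=512/205] → run C
t=3: vr[C=768/205 D=512/205 F=512/205] → run D
t=4: vr[C=768/205 D=1807872/639805 F=512/205] → run F
t=5: vr[C=768/205 D=1807872/639805 F=768/205] → run D
t=6: vr[C=768/205 D=2017792/639805 E=2017792/639805 F=768/205] → run D
t=7: vr[C=768/205 D=2227712/639805 E=2017792/639805 F=768/205 H=2017792/639805] → run E
t=8: vr[C=768/205 D=2227712/639805 E=2816768/639805 F=768/205 H=2017792/639805] → run H
t=9: vr[C=768/205 D=2227712/639805 E=2816768/639805 F=768/205 H=2657597/639805] → run D
t=10: vr[C=768/205 D=2437632/639805 E=2816768/639805 F=768/205 H=2657597/639805] → run C
t=11: vr[C=1024/205 D=2437632/639805 E=2816768/639805 F=768/205 H=2657597/639805] → run F
t=12: vr[C=1024/205 D=2437632/639805 E=2816768/639805 F=1024/205 H=2657597/639805] → run D
t=13: vr[C=1024/205 D=2647552/639805 E=2816768/639805 F=1024/205 H=2657597/639805] → run D
t=14: vr[C=1024/205 E=2816768/639805 F=1024/205 H=2657597/639805] → run H
t=15: vr[C=1024/205 E=2816768/639805 F=1024/205] → run E
t=16: vr[C=1024/205 E=3615744/639805 F=1024/205] → run C
t=17: vr[C=256/41 E=3615744/639805 F=1024/205] → run F
t=18: vr[C=256/41 E=3615744/639805 F=256/41] → run E
t=19: vr[C=256/41 E=882944/127961 F=256/41] → run C
t=20: vr[C=1536/205 E=882944/127961 F=256/41] → run F
t=21: vr[C=1536/205 E=882944/127961] → run E
t=22: vr[C=1536/205 E=5213696/639805] → run C
t=23: vr[C=1792/205 E=5213696/639805] → run E
t=24: vr[C=1792/205 E=6012672/639805] → run C
t=25: vr[E=6012672/639805] → run E
t=26: vr[E=6811648/639805] → run E
t=27: (idle)
t=28: (idle)
t=29: (idle)
t=30: (idle)
t=31: (idle)
t=32: (idle)
t=33: (idle)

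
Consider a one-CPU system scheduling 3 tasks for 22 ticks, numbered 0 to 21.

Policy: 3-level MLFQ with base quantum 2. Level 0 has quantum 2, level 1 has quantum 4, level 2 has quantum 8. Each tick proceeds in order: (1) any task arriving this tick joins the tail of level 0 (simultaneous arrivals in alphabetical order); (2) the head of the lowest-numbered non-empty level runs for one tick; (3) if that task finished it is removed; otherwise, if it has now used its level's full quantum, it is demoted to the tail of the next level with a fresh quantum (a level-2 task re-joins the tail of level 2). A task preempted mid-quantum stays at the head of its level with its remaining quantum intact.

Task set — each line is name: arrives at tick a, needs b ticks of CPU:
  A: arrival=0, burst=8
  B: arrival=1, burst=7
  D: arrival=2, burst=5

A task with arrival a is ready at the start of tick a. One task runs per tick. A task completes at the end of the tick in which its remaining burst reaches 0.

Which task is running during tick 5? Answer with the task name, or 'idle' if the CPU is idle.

running at tick 5 = D

t=0: L0/L1/L2 = A/-/- → run A
t=1: L0/L1/L2 = AB/-/- → run A
t=2: L0/L1/L2 = BD/A/- → run B
t=3: L0/L1/L2 = BD/A/- → run B
t=4: L0/L1/L2 = D/AB/- → run D
t=5: L0/L1/L2 = D/AB/- → run D
t=6: L0/L1/L2 = -/ABD/- → run A
t=7: L0/L1/L2 = -/ABD/- → run A
t=8: L0/L1/L2 = -/ABD/- → run A
t=9: L0/L1/L2 = -/ABD/- → run A
t=10: L0/L1/L2 = -/BD/A → run B
t=11: L0/L1/L2 = -/BD/A → run B
t=12: L0/L1/L2 = -/BD/A → run B
t=13: L0/L1/L2 = -/BD/A → run B
t=14: L0/L1/L2 = -/D/AB → run D
t=15: L0/L1/L2 = -/D/AB → run D
t=16: L0/L1/L2 = -/D/AB → run D
t=17: L0/L1/L2 = -/-/AB → run A
t=18: L0/L1/L2 = -/-/AB → run A
t=19: L0/L1/L2 = -/-/B → run B
t=20: (idle)
t=21: (idle)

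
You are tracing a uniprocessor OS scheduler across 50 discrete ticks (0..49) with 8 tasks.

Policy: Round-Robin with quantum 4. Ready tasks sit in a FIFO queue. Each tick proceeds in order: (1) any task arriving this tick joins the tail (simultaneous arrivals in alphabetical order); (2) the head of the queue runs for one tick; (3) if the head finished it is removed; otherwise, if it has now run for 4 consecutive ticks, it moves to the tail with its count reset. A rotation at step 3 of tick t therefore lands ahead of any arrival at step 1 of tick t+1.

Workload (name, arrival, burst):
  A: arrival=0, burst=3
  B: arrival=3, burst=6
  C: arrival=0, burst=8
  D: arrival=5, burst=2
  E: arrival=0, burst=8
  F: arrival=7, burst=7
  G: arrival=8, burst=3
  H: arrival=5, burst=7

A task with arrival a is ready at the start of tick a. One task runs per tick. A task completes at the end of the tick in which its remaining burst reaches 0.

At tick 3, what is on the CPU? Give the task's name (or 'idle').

t=0: queue=[A,C,E] q_used=0 → run A
t=1: queue=[A,C,E] q_used=1 → run A
t=2: queue=[A,C,E] q_used=2 → run A
t=3: queue=[C,E,B] q_used=0 → run C
t=4: queue=[C,E,B] q_used=1 → run C
t=5: queue=[C,E,B,D,H] q_used=2 → run C
t=6: queue=[C,E,B,D,H] q_used=3 → run C
t=7: queue=[E,B,D,H,C,F] q_used=0 → run E
t=8: queue=[E,B,D,H,C,F,G] q_used=1 → run E
t=9: queue=[E,B,D,H,C,F,G] q_used=2 → run E
t=10: queue=[E,B,D,H,C,F,G] q_used=3 → run E
t=11: queue=[B,D,H,C,F,G,E] q_used=0 → run B
t=12: queue=[B,D,H,C,F,G,E] q_used=1 → run B
t=13: queue=[B,D,H,C,F,G,E] q_used=2 → run B
t=14: queue=[B,D,H,C,F,G,E] q_used=3 → run B
t=15: queue=[D,H,C,F,G,E,B] q_used=0 → run D
t=16: queue=[D,H,C,F,G,E,B] q_used=1 → run D
t=17: queue=[H,C,F,G,E,B] q_used=0 → run H
t=18: queue=[H,C,F,G,E,B] q_used=1 → run H
t=19: queue=[H,C,F,G,E,B] q_used=2 → run H
t=20: queue=[H,C,F,G,E,B] q_used=3 → run H
t=21: queue=[C,F,G,E,B,H] q_used=0 → run C
t=22: queue=[C,F,G,E,B,H] q_used=1 → run C
t=23: queue=[C,F,G,E,B,H] q_used=2 → run C
t=24: queue=[C,F,G,E,B,H] q_used=3 → run C
t=25: queue=[F,G,E,B,H] q_used=0 → run F
t=26: queue=[F,G,E,B,H] q_used=1 → run F
t=27: queue=[F,G,E,B,H] q_used=2 → run F
t=28: queue=[F,G,E,B,H] q_used=3 → run F
t=29: queue=[G,E,B,H,F] q_used=0 → run G
t=30: queue=[G,E,B,H,F] q_used=1 → run G
t=31: queue=[G,E,B,H,F] q_used=2 → run G
t=32: queue=[E,B,H,F] q_used=0 → run E
t=33: queue=[E,B,H,F] q_used=1 → run E
t=34: queue=[E,B,H,F] q_used=2 → run E
t=35: queue=[E,B,H,F] q_used=3 → run E
t=36: queue=[B,H,F] q_used=0 → run B
t=37: queue=[B,H,F] q_used=1 → run B
t=38: queue=[H,F] q_used=0 → run H
t=39: queue=[H,F] q_used=1 → run H
t=40: queue=[H,F] q_used=2 → run H
t=41: queue=[F] q_used=0 → run F
t=42: queue=[F] q_used=1 → run F
t=43: queue=[F] q_used=2 → run F
t=44: (idle)
t=45: (idle)
t=46: (idle)
t=47: (idle)
t=48: (idle)
t=49: (idle)

running at tick 3 = C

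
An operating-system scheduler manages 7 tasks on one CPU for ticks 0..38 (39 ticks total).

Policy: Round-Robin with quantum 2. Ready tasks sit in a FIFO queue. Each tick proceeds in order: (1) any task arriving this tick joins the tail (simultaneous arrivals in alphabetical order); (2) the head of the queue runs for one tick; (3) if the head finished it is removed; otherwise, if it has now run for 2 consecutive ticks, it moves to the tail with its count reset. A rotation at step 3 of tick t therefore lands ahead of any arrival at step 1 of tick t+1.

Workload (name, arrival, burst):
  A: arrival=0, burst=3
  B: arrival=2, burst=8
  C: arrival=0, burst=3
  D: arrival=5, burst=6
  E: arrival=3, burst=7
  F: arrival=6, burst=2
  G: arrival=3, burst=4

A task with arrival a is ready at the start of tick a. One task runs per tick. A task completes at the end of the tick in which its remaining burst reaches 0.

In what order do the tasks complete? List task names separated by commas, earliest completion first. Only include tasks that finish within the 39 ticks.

t=0: queue=[A,C] q_used=0 → run A
t=1: queue=[A,C] q_used=1 → run A
t=2: queue=[C,A,B] q_used=0 → run C
t=3: queue=[C,A,B,E,G] q_used=1 → run C
t=4: queue=[A,B,E,G,C] q_used=0 → run A
t=5: queue=[B,E,G,C,D] q_used=0 → run B
t=6: queue=[B,E,G,C,D,F] q_used=1 → run B
t=7: queue=[E,G,C,D,F,B] q_used=0 → run E
t=8: queue=[E,G,C,D,F,B] q_used=1 → run E
t=9: queue=[G,C,D,F,B,E] q_used=0 → run G
t=10: queue=[G,C,D,F,B,E] q_used=1 → run G
t=11: queue=[C,D,F,B,E,G] q_used=0 → run C
t=12: queue=[D,F,B,E,G] q_used=0 → run D
t=13: queue=[D,F,B,E,G] q_used=1 → run D
t=14: queue=[F,B,E,G,D] q_used=0 → run F
t=15: queue=[F,B,E,G,D] q_used=1 → run F
t=16: queue=[B,E,G,D] q_used=0 → run B
t=17: queue=[B,E,G,D] q_used=1 → run B
t=18: queue=[E,G,D,B] q_used=0 → run E
t=19: queue=[E,G,D,B] q_used=1 → run E
t=20: queue=[G,D,B,E] q_used=0 → run G
t=21: queue=[G,D,B,E] q_used=1 → run G
t=22: queue=[D,B,E] q_used=0 → run D
t=23: queue=[D,B,E] q_used=1 → run D
t=24: queue=[B,E,D] q_used=0 → run B
t=25: queue=[B,E,D] q_used=1 → run B
t=26: queue=[E,D,B] q_used=0 → run E
t=27: queue=[E,D,B] q_used=1 → run E
t=28: queue=[D,B,E] q_used=0 → run D
t=29: queue=[D,B,E] q_used=1 → run D
t=30: queue=[B,E] q_used=0 → run B
t=31: queue=[B,E] q_used=1 → run B
t=32: queue=[E] q_used=0 → run E
t=33: (idle)
t=34: (idle)
t=35: (idle)
t=36: (idle)
t=37: (idle)
t=38: (idle)

completion order = A, C, F, G, D, B, E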